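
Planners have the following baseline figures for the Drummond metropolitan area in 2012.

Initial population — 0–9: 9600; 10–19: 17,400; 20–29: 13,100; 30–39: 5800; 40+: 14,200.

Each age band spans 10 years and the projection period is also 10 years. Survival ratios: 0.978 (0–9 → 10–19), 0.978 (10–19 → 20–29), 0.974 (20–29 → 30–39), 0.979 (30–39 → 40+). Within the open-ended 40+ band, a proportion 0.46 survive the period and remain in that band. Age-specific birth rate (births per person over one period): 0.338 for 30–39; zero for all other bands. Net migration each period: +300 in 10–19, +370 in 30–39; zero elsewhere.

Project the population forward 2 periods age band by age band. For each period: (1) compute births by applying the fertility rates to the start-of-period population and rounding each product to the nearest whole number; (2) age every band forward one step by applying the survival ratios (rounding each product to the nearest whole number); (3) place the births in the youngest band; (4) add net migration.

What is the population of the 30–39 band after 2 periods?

16945

Period 1:
Births: 5800 * 0.338 = 1960
10–19: 9600 * 0.978 = 9389
20–29: 17400 * 0.978 = 17017
30–39: 13100 * 0.974 = 12759
40+: 5800 * 0.979 + 14200 * 0.46 = 5678 + 6532 = 12210
Net migration: 10–19 + 300 → 9689; 30–39 + 370 → 13129
Giving 1960 / 9689 / 17017 / 13129 / 12210.
Period 2:
Births: 13129 * 0.338 = 4438
10–19: 1960 * 0.978 = 1917
20–29: 9689 * 0.978 = 9476
30–39: 17017 * 0.974 = 16575
40+: 13129 * 0.979 + 12210 * 0.46 = 12853 + 5617 = 18470
Net migration: 10–19 + 300 → 2217; 30–39 + 370 → 16945
Giving 4438 / 2217 / 9476 / 16945 / 18470.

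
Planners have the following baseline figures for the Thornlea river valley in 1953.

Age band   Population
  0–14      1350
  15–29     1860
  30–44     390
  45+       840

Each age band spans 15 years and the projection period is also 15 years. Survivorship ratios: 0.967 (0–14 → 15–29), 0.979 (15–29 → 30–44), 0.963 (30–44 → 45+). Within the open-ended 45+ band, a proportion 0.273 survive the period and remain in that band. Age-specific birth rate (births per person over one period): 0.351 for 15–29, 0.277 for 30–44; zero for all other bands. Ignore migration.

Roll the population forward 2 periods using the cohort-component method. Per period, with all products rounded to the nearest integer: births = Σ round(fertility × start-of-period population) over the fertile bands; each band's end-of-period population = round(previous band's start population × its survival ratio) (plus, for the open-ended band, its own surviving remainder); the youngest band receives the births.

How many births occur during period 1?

761

— Period 1 —
Births: 1860 × 0.351 = 653, 390 × 0.277 = 108 → 761
15–29: 1350 × 0.967 = 1305
30–44: 1860 × 0.979 = 1821
45+: 390 × 0.963 + 840 × 0.273 = 376 + 229 = 605
→ [761, 1305, 1821, 605]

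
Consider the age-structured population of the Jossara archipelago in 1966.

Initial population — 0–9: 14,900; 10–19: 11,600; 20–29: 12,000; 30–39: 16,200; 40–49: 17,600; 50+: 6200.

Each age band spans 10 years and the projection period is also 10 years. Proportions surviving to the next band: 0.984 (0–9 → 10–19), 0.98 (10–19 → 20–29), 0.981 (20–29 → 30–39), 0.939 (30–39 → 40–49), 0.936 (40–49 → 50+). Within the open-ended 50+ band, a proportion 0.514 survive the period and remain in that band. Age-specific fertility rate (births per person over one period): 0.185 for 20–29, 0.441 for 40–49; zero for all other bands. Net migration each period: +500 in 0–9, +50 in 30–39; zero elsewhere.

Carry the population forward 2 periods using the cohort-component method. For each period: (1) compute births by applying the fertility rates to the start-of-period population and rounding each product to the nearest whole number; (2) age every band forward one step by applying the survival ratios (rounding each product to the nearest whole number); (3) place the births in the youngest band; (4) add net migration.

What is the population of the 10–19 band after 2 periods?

10314

Period 1.
Births: 12000 * 0.185 = 2220 ; 17600 * 0.441 = 7762 ⇒ total 9982
10–19: 14900 * 0.984 = 14662
20–29: 11600 * 0.98 = 11368
30–39: 12000 * 0.981 = 11772
40–49: 16200 * 0.939 = 15212
50+: 17600 * 0.936 + 6200 * 0.514 = 16474 + 3187 = 19661
Net migration: 0–9 + 500 → 10482; 30–39 + 50 → 11822
Giving 10482 / 14662 / 11368 / 11822 / 15212 / 19661.
Period 2.
Births: 11368 * 0.185 = 2103 ; 15212 * 0.441 = 6708 ⇒ total 8811
10–19: 10482 * 0.984 = 10314
20–29: 14662 * 0.98 = 14369
30–39: 11368 * 0.981 = 11152
40–49: 11822 * 0.939 = 11101
50+: 15212 * 0.936 + 19661 * 0.514 = 14238 + 10106 = 24344
Net migration: 0–9 + 500 → 9311; 30–39 + 50 → 11202
Giving 9311 / 10314 / 14369 / 11202 / 11101 / 24344.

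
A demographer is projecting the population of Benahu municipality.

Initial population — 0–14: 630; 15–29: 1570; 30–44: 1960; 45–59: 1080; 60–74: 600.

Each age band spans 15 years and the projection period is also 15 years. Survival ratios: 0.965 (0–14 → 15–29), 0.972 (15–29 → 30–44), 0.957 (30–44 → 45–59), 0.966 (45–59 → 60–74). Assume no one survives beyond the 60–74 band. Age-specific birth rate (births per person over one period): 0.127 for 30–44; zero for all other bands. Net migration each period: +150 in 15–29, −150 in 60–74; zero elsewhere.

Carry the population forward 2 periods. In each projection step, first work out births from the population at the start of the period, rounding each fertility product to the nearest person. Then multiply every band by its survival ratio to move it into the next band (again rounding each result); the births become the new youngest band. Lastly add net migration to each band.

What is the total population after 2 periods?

4443

Let group 1 be 0–14 through group 5 = 60–74.
After projecting period 1:
Births: 1960 * 0.127 = 249
Group 2: 630 * 0.965 = 608
Group 3: 1570 * 0.972 = 1526
Group 4: 1960 * 0.957 = 1876
Group 5: 1080 * 0.966 = 1043
Net migration: Group 2 + 150 → 758; Group 5 − 150 → 893
Giving 249 / 758 / 1526 / 1876 / 893.
After projecting period 2:
Births: 1526 * 0.127 = 194
Group 2: 249 * 0.965 = 240
Group 3: 758 * 0.972 = 737
Group 4: 1526 * 0.957 = 1460
Group 5: 1876 * 0.966 = 1812
Net migration: Group 2 + 150 → 390; Group 5 − 150 → 1662
Giving 194 / 390 / 737 / 1460 / 1662.
Total after period 2: 194 + 390 + 737 + 1460 + 1662 = 4443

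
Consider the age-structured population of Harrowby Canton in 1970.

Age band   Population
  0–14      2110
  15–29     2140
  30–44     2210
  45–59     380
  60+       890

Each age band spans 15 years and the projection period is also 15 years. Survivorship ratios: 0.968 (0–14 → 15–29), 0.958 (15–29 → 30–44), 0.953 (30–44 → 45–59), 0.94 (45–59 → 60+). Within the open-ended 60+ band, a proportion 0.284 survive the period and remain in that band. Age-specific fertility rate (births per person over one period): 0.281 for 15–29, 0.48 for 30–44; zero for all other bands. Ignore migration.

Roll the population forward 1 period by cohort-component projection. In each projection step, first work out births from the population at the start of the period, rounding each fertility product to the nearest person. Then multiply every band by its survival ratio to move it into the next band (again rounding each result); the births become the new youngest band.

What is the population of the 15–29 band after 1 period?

2042

Call the groups 1 to 5, youngest first.
— Period 1 —
Births: 2140 * 0.281 = 601  |  2210 * 0.48 = 1061 — total 1662
Group 2: 2110 * 0.968 = 2042
Group 3: 2140 * 0.958 = 2050
Group 4: 2210 * 0.953 = 2106
Group 5: 380 * 0.94 + 890 * 0.284 = 357 + 253 = 610
End of period: [1662, 2042, 2050, 2106, 610]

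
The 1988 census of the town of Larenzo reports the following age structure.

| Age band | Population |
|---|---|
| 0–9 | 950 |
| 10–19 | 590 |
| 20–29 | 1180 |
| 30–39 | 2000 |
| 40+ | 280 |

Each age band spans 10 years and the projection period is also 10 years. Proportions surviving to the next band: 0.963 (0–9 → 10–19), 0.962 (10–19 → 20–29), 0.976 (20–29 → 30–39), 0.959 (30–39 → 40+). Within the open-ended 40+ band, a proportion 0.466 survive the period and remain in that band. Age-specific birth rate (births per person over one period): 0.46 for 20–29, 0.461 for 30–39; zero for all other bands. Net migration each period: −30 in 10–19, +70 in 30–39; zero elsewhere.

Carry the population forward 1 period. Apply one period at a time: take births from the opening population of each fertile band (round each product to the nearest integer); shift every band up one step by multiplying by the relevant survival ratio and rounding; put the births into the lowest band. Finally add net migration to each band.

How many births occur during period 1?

(Bands numbered youngest = 1 to oldest = 5.)
Period 1:
Births: 1180 × 0.46 = 543 ; 2000 × 0.461 = 922 → 1465
Band 2: 950 × 0.963 = 915
Band 3: 590 × 0.962 = 568
Band 4: 1180 × 0.976 = 1152
Band 5: 2000 × 0.959 + 280 × 0.466 = 1918 + 130 = 2048
Net migration: Band 2 − 30 → 885; Band 4 + 70 → 1222
End of period: [1465, 885, 568, 1222, 2048]

1465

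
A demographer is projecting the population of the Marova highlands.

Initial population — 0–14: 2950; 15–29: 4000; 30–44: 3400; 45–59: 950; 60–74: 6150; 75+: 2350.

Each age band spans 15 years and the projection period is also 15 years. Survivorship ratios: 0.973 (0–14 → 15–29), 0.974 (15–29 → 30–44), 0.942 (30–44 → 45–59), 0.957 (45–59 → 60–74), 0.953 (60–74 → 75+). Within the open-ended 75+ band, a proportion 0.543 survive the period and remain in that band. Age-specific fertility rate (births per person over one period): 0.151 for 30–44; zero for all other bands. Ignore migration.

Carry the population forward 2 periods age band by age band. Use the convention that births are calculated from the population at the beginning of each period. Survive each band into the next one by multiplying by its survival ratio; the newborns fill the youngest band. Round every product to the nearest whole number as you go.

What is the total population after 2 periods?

Period 1.
Births: 3400 × 0.151 = 513
15–29: 2950 × 0.973 = 2870
30–44: 4000 × 0.974 = 3896
45–59: 3400 × 0.942 = 3203
60–74: 950 × 0.957 = 909
75+: 6150 × 0.953 + 2350 × 0.543 = 5861 + 1276 = 7137
Giving 513 / 2870 / 3896 / 3203 / 909 / 7137.
Period 2.
Births: 3896 × 0.151 = 588
15–29: 513 × 0.973 = 499
30–44: 2870 × 0.974 = 2795
45–59: 3896 × 0.942 = 3670
60–74: 3203 × 0.957 = 3065
75+: 909 × 0.953 + 7137 × 0.543 = 866 + 3875 = 4741
Giving 588 / 499 / 2795 / 3670 / 3065 / 4741.
Total after period 2: 588 + 499 + 2795 + 3670 + 3065 + 4741 = 15358

15358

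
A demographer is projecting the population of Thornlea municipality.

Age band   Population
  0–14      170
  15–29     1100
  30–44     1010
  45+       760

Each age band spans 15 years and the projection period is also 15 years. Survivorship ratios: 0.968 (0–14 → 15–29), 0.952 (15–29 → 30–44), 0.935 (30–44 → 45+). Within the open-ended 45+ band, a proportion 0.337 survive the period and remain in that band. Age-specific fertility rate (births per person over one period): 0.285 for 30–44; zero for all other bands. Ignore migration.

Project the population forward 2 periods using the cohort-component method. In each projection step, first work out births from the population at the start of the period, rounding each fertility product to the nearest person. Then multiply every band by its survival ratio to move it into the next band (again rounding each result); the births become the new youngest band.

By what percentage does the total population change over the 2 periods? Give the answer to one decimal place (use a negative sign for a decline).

(Bands numbered youngest = 1 to oldest = 4.)
After projecting period 1:
Births: 1010 × 0.285 = 288
Band 2: 170 × 0.968 = 165
Band 3: 1100 × 0.952 = 1047
Band 4: 1010 × 0.935 + 760 × 0.337 = 944 + 256 = 1200
→ [288, 165, 1047, 1200]
After projecting period 2:
Births: 1047 × 0.285 = 298
Band 2: 288 × 0.968 = 279
Band 3: 165 × 0.952 = 157
Band 4: 1047 × 0.935 + 1200 × 0.337 = 979 + 404 = 1383
→ [298, 279, 157, 1383]
Total: 3040 → 2117; change = -923; percentage change = -30.4%

-30.4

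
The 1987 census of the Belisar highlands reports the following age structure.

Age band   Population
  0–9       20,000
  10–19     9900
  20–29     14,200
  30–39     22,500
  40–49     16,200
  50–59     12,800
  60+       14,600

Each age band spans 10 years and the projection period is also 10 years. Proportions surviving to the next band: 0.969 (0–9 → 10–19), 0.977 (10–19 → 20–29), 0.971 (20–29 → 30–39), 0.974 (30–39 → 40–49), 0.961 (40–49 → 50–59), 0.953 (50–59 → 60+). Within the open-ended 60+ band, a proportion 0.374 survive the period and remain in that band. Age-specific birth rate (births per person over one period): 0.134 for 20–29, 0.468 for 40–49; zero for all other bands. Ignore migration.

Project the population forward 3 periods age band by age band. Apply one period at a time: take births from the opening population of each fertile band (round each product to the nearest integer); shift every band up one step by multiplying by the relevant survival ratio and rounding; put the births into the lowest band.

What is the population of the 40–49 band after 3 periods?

[period 1]
Births: 14200 × 0.134 = 1903  |  16200 × 0.468 = 7582 ⇒ total 9485
10–19: 20000 × 0.969 = 19380
20–29: 9900 × 0.977 = 9672
30–39: 14200 × 0.971 = 13788
40–49: 22500 × 0.974 = 21915
50–59: 16200 × 0.961 = 15568
60+: 12800 × 0.953 + 14600 × 0.374 = 12198 + 5460 = 17658
Population now: 0–9=9485, 10–19=19380, 20–29=9672, 30–39=13788, 40–49=21915, 50–59=15568, 60+=17658
[period 2]
Births: 9672 × 0.134 = 1296  |  21915 × 0.468 = 10256 ⇒ total 11552
10–19: 9485 × 0.969 = 9191
20–29: 19380 × 0.977 = 18934
30–39: 9672 × 0.971 = 9392
40–49: 13788 × 0.974 = 13430
50–59: 21915 × 0.961 = 21060
60+: 15568 × 0.953 + 17658 × 0.374 = 14836 + 6604 = 21440
Population now: 0–9=11552, 10–19=9191, 20–29=18934, 30–39=9392, 40–49=13430, 50–59=21060, 60+=21440
[period 3]
Births: 18934 × 0.134 = 2537  |  13430 × 0.468 = 6285 ⇒ total 8822
10–19: 11552 × 0.969 = 11194
20–29: 9191 × 0.977 = 8980
30–39: 18934 × 0.971 = 18385
40–49: 9392 × 0.974 = 9148
50–59: 13430 × 0.961 = 12906
60+: 21060 × 0.953 + 21440 × 0.374 = 20070 + 8019 = 28089
Population now: 0–9=8822, 10–19=11194, 20–29=8980, 30–39=18385, 40–49=9148, 50–59=12906, 60+=28089

9148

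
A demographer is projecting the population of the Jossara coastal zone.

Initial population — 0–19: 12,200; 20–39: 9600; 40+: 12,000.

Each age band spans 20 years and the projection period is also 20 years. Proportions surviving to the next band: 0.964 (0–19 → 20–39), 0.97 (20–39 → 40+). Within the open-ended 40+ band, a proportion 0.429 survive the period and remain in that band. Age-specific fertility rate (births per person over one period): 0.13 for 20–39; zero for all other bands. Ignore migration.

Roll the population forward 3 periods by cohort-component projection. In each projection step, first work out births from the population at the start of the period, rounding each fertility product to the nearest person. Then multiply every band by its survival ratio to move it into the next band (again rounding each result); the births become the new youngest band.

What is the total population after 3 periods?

Call the groups 1 to 3, youngest first.
Period 1:
Births: 9600 * 0.13 = 1248
Group 2: 12200 * 0.964 = 11761
Group 3: 9600 * 0.97 + 12000 * 0.429 = 9312 + 5148 = 14460
End of period: [1248, 11761, 14460]
Period 2:
Births: 11761 * 0.13 = 1529
Group 2: 1248 * 0.964 = 1203
Group 3: 11761 * 0.97 + 14460 * 0.429 = 11408 + 6203 = 17611
End of period: [1529, 1203, 17611]
Period 3:
Births: 1203 * 0.13 = 156
Group 2: 1529 * 0.964 = 1474
Group 3: 1203 * 0.97 + 17611 * 0.429 = 1167 + 7555 = 8722
End of period: [156, 1474, 8722]
Total after period 3: 156 + 1474 + 8722 = 10352

10352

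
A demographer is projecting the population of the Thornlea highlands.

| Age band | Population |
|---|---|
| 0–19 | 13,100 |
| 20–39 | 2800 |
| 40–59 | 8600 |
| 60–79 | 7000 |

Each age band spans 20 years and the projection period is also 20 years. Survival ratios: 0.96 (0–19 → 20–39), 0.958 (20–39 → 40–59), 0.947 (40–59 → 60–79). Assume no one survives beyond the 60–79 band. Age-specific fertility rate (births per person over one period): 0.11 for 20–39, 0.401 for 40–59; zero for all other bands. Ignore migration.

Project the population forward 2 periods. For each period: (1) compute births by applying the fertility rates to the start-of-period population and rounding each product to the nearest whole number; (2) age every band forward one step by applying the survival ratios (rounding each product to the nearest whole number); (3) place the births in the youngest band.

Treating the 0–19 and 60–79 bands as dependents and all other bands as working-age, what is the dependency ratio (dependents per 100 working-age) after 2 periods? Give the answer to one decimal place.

(Bands numbered youngest = 1 to oldest = 4.)
After projecting period 1:
Births: 2800 * 0.11 = 308, 8600 * 0.401 = 3449 ⇒ total 3757
Band 2: 13100 * 0.96 = 12576
Band 3: 2800 * 0.958 = 2682
Band 4: 8600 * 0.947 = 8144
Population now: 0–19=3757, 20–39=12576, 40–59=2682, 60–79=8144
After projecting period 2:
Births: 12576 * 0.11 = 1383, 2682 * 0.401 = 1075 ⇒ total 2458
Band 2: 3757 * 0.96 = 3607
Band 3: 12576 * 0.958 = 12048
Band 4: 2682 * 0.947 = 2540
Population now: 0–19=2458, 20–39=3607, 40–59=12048, 60–79=2540
Dependents (band 0–19 + band 60–79) = 2458 + 2540 = 4998; working-age = 15655; ratio = 4998/15655 × 100 = 31.9

31.9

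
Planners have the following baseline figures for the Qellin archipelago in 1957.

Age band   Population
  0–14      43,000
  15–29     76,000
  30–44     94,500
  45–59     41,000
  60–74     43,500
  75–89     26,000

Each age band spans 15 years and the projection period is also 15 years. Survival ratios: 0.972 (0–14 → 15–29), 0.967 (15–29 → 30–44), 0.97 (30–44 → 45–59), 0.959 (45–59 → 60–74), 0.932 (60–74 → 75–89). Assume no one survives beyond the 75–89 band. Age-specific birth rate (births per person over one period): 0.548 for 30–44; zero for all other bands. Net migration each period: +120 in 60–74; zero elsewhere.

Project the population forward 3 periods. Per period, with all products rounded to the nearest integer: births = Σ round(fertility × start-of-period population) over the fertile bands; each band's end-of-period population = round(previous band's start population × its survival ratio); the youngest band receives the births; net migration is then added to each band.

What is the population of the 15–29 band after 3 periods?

39146

Numbering the groups 1..6 from youngest to oldest:
After projecting period 1:
Births: 94500 × 0.548 = 51786
Group 2: 43000 × 0.972 = 41796
Group 3: 76000 × 0.967 = 73492
Group 4: 94500 × 0.97 = 91665
Group 5: 41000 × 0.959 = 39319
Group 6: 43500 × 0.932 = 40542
Net migration: Group 5 + 120 → 39439
→ [51786, 41796, 73492, 91665, 39439, 40542]
After projecting period 2:
Births: 73492 × 0.548 = 40274
Group 2: 51786 × 0.972 = 50336
Group 3: 41796 × 0.967 = 40417
Group 4: 73492 × 0.97 = 71287
Group 5: 91665 × 0.959 = 87907
Group 6: 39439 × 0.932 = 36757
Net migration: Group 5 + 120 → 88027
→ [40274, 50336, 40417, 71287, 88027, 36757]
After projecting period 3:
Births: 40417 × 0.548 = 22149
Group 2: 40274 × 0.972 = 39146
Group 3: 50336 × 0.967 = 48675
Group 4: 40417 × 0.97 = 39204
Group 5: 71287 × 0.959 = 68364
Group 6: 88027 × 0.932 = 82041
Net migration: Group 5 + 120 → 68484
→ [22149, 39146, 48675, 39204, 68484, 82041]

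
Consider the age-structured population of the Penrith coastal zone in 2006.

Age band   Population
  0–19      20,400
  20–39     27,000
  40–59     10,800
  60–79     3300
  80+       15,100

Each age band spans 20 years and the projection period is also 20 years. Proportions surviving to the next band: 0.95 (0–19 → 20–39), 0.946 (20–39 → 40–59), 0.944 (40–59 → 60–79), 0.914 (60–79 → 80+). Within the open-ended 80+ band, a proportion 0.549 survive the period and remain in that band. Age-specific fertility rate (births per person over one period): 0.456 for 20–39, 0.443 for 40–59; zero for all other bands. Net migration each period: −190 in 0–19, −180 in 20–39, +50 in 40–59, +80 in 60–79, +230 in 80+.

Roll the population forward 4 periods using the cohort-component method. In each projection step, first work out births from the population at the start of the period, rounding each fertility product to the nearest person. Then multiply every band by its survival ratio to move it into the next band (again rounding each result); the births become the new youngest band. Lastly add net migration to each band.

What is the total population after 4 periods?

94402

After projecting period 1:
Births: 27000 × 0.456 = 12312  |  10800 × 0.443 = 4784 → 17096
20–39: 20400 × 0.95 = 19380
40–59: 27000 × 0.946 = 25542
60–79: 10800 × 0.944 = 10195
80+: 3300 × 0.914 + 15100 × 0.549 = 3016 + 8290 = 11306
Net migration: 0–19 − 190 → 16906; 20–39 − 180 → 19200; 40–59 + 50 → 25592; 60–79 + 80 → 10275; 80+ + 230 → 11536
End of period: [16906, 19200, 25592, 10275, 11536]
After projecting period 2:
Births: 19200 × 0.456 = 8755  |  25592 × 0.443 = 11337 → 20092
20–39: 16906 × 0.95 = 16061
40–59: 19200 × 0.946 = 18163
60–79: 25592 × 0.944 = 24159
80+: 10275 × 0.914 + 11536 × 0.549 = 9391 + 6333 = 15724
Net migration: 0–19 − 190 → 19902; 20–39 − 180 → 15881; 40–59 + 50 → 18213; 60–79 + 80 → 24239; 80+ + 230 → 15954
End of period: [19902, 15881, 18213, 24239, 15954]
After projecting period 3:
Births: 15881 × 0.456 = 7242  |  18213 × 0.443 = 8068 → 15310
20–39: 19902 × 0.95 = 18907
40–59: 15881 × 0.946 = 15023
60–79: 18213 × 0.944 = 17193
80+: 24239 × 0.914 + 15954 × 0.549 = 22154 + 8759 = 30913
Net migration: 0–19 − 190 → 15120; 20–39 − 180 → 18727; 40–59 + 50 → 15073; 60–79 + 80 → 17273; 80+ + 230 → 31143
End of period: [15120, 18727, 15073, 17273, 31143]
After projecting period 4:
Births: 18727 × 0.456 = 8540  |  15073 × 0.443 = 6677 → 15217
20–39: 15120 × 0.95 = 14364
40–59: 18727 × 0.946 = 17716
60–79: 15073 × 0.944 = 14229
80+: 17273 × 0.914 + 31143 × 0.549 = 15788 + 17098 = 32886
Net migration: 0–19 − 190 → 15027; 20–39 − 180 → 14184; 40–59 + 50 → 17766; 60–79 + 80 → 14309; 80+ + 230 → 33116
End of period: [15027, 14184, 17766, 14309, 33116]
Total after period 4: 15027 + 14184 + 17766 + 14309 + 33116 = 94402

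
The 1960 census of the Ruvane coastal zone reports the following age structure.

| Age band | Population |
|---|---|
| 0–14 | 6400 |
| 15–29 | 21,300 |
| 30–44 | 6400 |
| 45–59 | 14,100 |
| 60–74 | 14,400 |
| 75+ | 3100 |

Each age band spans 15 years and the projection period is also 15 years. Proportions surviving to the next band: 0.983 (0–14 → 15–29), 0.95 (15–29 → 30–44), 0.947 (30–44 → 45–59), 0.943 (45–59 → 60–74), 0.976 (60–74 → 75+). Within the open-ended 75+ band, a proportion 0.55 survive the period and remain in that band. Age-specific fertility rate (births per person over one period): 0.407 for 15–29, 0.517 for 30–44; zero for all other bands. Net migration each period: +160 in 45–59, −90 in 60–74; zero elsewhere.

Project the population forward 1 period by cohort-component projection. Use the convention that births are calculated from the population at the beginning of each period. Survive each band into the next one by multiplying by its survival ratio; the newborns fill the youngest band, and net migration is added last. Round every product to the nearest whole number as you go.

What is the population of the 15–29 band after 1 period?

6291

(Groups numbered youngest = 1 to oldest = 6.)
Period 1:
Births: 21300 × 0.407 = 8669, 6400 × 0.517 = 3309 → 11978
Group 2: 6400 × 0.983 = 6291
Group 3: 21300 × 0.95 = 20235
Group 4: 6400 × 0.947 = 6061
Group 5: 14100 × 0.943 = 13296
Group 6: 14400 × 0.976 + 3100 × 0.55 = 14054 + 1705 = 15759
Net migration: Group 4 + 160 → 6221; Group 5 − 90 → 13206
Giving 11978 / 6291 / 20235 / 6221 / 13206 / 15759.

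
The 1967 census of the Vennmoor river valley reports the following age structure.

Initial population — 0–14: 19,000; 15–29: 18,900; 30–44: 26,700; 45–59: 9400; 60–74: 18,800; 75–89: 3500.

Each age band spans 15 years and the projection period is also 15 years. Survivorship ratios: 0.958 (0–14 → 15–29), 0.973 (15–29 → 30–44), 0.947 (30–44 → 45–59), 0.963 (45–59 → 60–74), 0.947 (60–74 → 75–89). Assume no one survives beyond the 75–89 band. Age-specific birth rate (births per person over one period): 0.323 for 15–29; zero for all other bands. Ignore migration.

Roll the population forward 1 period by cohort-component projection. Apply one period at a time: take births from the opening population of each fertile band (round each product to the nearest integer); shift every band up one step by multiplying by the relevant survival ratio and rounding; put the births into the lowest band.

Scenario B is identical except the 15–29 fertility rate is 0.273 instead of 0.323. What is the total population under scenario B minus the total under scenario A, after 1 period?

-945

Numbering the groups 1..6 from youngest to oldest:
After projecting period 1:
Births: 18900 * 0.323 = 6105
Group 2: 19000 * 0.958 = 18202
Group 3: 18900 * 0.973 = 18390
Group 4: 26700 * 0.947 = 25285
Group 5: 9400 * 0.963 = 9052
Group 6: 18800 * 0.947 = 17804
End of period: [6105, 18202, 18390, 25285, 9052, 17804]
Scenario A total after 1 period: 94838
Scenario B projection —
After projecting period 1:
Births: 18900 * 0.273 = 5160
Group 2: 19000 * 0.958 = 18202
Group 3: 18900 * 0.973 = 18390
Group 4: 26700 * 0.947 = 25285
Group 5: 9400 * 0.963 = 9052
Group 6: 18800 * 0.947 = 17804
End of period: [5160, 18202, 18390, 25285, 9052, 17804]
Scenario B total after 1 period: 93893
Difference B − A = 93893 − 94838 = -945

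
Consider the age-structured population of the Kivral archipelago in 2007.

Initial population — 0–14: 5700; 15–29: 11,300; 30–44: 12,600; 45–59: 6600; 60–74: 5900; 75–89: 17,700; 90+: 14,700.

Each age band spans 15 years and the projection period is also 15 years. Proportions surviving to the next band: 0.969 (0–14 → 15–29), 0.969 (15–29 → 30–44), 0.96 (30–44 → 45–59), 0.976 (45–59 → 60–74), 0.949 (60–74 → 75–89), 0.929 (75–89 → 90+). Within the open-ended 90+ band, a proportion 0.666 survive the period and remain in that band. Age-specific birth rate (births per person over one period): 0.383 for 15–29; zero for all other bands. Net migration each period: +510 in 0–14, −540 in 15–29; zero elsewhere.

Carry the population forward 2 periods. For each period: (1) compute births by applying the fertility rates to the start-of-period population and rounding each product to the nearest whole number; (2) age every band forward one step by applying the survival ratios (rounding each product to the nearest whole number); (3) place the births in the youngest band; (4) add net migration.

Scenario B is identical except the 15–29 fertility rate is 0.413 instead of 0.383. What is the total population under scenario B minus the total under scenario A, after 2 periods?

Period 1:
Births: 11300 × 0.383 = 4328
15–29: 5700 × 0.969 = 5523
30–44: 11300 × 0.969 = 10950
45–59: 12600 × 0.96 = 12096
60–74: 6600 × 0.976 = 6442
75–89: 5900 × 0.949 = 5599
90+: 17700 × 0.929 + 14700 × 0.666 = 16443 + 9790 = 26233
Net migration: 0–14 + 510 → 4838; 15–29 − 540 → 4983
Giving 4838 / 4983 / 10950 / 12096 / 6442 / 5599 / 26233.
Period 2:
Births: 4983 × 0.383 = 1908
15–29: 4838 × 0.969 = 4688
30–44: 4983 × 0.969 = 4829
45–59: 10950 × 0.96 = 10512
60–74: 12096 × 0.976 = 11806
75–89: 6442 × 0.949 = 6113
90+: 5599 × 0.929 + 26233 × 0.666 = 5201 + 17471 = 22672
Net migration: 0–14 + 510 → 2418; 15–29 − 540 → 4148
Giving 2418 / 4148 / 4829 / 10512 / 11806 / 6113 / 22672.
Scenario A total after 2 periods: 62498
Scenario B projection —
Period 1:
Births: 11300 × 0.413 = 4667
15–29: 5700 × 0.969 = 5523
30–44: 11300 × 0.969 = 10950
45–59: 12600 × 0.96 = 12096
60–74: 6600 × 0.976 = 6442
75–89: 5900 × 0.949 = 5599
90+: 17700 × 0.929 + 14700 × 0.666 = 16443 + 9790 = 26233
Net migration: 0–14 + 510 → 5177; 15–29 − 540 → 4983
Giving 5177 / 4983 / 10950 / 12096 / 6442 / 5599 / 26233.
Period 2:
Births: 4983 × 0.413 = 2058
15–29: 5177 × 0.969 = 5017
30–44: 4983 × 0.969 = 4829
45–59: 10950 × 0.96 = 10512
60–74: 12096 × 0.976 = 11806
75–89: 6442 × 0.949 = 6113
90+: 5599 × 0.929 + 26233 × 0.666 = 5201 + 17471 = 22672
Net migration: 0–14 + 510 → 2568; 15–29 − 540 → 4477
Giving 2568 / 4477 / 4829 / 10512 / 11806 / 6113 / 22672.
Scenario B total after 2 periods: 62977
Difference B − A = 62977 − 62498 = 479

479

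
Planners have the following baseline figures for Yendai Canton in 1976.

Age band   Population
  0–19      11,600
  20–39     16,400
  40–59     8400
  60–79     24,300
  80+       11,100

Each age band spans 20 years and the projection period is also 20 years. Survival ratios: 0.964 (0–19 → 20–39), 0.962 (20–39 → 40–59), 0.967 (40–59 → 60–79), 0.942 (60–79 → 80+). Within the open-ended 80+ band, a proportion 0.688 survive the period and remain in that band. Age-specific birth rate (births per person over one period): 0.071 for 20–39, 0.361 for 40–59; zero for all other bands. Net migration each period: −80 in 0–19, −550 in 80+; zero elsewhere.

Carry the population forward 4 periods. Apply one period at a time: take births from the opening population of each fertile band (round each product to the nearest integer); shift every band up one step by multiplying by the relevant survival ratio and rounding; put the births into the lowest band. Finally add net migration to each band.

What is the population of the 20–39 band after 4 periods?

3938

Numbering the bands 1..5 from youngest to oldest:
Period 1.
Births: 16400 × 0.071 = 1164  |  8400 × 0.361 = 3032 — total 4196
Band 2: 11600 × 0.964 = 11182
Band 3: 16400 × 0.962 = 15777
Band 4: 8400 × 0.967 = 8123
Band 5: 24300 × 0.942 + 11100 × 0.688 = 22891 + 7637 = 30528
Net migration: Band 1 − 80 → 4116; Band 5 − 550 → 29978
Giving 4116 / 11182 / 15777 / 8123 / 29978.
Period 2.
Births: 11182 × 0.071 = 794  |  15777 × 0.361 = 5695 — total 6489
Band 2: 4116 × 0.964 = 3968
Band 3: 11182 × 0.962 = 10757
Band 4: 15777 × 0.967 = 15256
Band 5: 8123 × 0.942 + 29978 × 0.688 = 7652 + 20625 = 28277
Net migration: Band 1 − 80 → 6409; Band 5 − 550 → 27727
Giving 6409 / 3968 / 10757 / 15256 / 27727.
Period 3.
Births: 3968 × 0.071 = 282  |  10757 × 0.361 = 3883 — total 4165
Band 2: 6409 × 0.964 = 6178
Band 3: 3968 × 0.962 = 3817
Band 4: 10757 × 0.967 = 10402
Band 5: 15256 × 0.942 + 27727 × 0.688 = 14371 + 19076 = 33447
Net migration: Band 1 − 80 → 4085; Band 5 − 550 → 32897
Giving 4085 / 6178 / 3817 / 10402 / 32897.
Period 4.
Births: 6178 × 0.071 = 439  |  3817 × 0.361 = 1378 — total 1817
Band 2: 4085 × 0.964 = 3938
Band 3: 6178 × 0.962 = 5943
Band 4: 3817 × 0.967 = 3691
Band 5: 10402 × 0.942 + 32897 × 0.688 = 9799 + 22633 = 32432
Net migration: Band 1 − 80 → 1737; Band 5 − 550 → 31882
Giving 1737 / 3938 / 5943 / 3691 / 31882.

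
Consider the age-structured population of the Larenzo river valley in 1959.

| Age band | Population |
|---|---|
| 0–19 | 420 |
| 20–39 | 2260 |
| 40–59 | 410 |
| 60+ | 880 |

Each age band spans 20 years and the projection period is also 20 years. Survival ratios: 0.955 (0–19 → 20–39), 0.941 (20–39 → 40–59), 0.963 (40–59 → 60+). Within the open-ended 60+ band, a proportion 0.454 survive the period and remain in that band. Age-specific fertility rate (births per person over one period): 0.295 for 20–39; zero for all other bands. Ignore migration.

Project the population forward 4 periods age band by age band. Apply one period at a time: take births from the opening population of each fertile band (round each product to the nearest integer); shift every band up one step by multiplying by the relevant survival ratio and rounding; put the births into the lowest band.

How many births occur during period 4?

33

— Period 1 —
Births: 2260 × 0.295 = 667
20–39: 420 × 0.955 = 401
40–59: 2260 × 0.941 = 2127
60+: 410 × 0.963 + 880 × 0.454 = 395 + 400 = 795
End of period: [667, 401, 2127, 795]
— Period 2 —
Births: 401 × 0.295 = 118
20–39: 667 × 0.955 = 637
40–59: 401 × 0.941 = 377
60+: 2127 × 0.963 + 795 × 0.454 = 2048 + 361 = 2409
End of period: [118, 637, 377, 2409]
— Period 3 —
Births: 637 × 0.295 = 188
20–39: 118 × 0.955 = 113
40–59: 637 × 0.941 = 599
60+: 377 × 0.963 + 2409 × 0.454 = 363 + 1094 = 1457
End of period: [188, 113, 599, 1457]
— Period 4 —
Births: 113 × 0.295 = 33
20–39: 188 × 0.955 = 180
40–59: 113 × 0.941 = 106
60+: 599 × 0.963 + 1457 × 0.454 = 577 + 661 = 1238
End of period: [33, 180, 106, 1238]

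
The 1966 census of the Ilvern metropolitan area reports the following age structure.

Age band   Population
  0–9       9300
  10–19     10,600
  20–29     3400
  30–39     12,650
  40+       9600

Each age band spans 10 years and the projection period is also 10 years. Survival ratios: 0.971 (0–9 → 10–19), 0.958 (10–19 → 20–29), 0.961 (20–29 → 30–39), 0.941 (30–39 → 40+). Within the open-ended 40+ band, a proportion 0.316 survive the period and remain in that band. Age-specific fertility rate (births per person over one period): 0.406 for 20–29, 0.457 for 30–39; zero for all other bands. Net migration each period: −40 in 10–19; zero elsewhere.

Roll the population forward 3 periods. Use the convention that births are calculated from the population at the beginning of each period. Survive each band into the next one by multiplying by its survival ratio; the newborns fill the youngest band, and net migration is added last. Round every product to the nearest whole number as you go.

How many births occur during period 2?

5616

Period 1.
Births: 3400 × 0.406 = 1380 ; 12650 × 0.457 = 5781 ⇒ total 7161
10–19: 9300 × 0.971 = 9030
20–29: 10600 × 0.958 = 10155
30–39: 3400 × 0.961 = 3267
40+: 12650 × 0.941 + 9600 × 0.316 = 11904 + 3034 = 14938
Net migration: 10–19 − 40 → 8990
→ [7161, 8990, 10155, 3267, 14938]
Period 2.
Births: 10155 × 0.406 = 4123 ; 3267 × 0.457 = 1493 ⇒ total 5616
10–19: 7161 × 0.971 = 6953
20–29: 8990 × 0.958 = 8612
30–39: 10155 × 0.961 = 9759
40+: 3267 × 0.941 + 14938 × 0.316 = 3074 + 4720 = 7794
Net migration: 10–19 − 40 → 6913
→ [5616, 6913, 8612, 9759, 7794]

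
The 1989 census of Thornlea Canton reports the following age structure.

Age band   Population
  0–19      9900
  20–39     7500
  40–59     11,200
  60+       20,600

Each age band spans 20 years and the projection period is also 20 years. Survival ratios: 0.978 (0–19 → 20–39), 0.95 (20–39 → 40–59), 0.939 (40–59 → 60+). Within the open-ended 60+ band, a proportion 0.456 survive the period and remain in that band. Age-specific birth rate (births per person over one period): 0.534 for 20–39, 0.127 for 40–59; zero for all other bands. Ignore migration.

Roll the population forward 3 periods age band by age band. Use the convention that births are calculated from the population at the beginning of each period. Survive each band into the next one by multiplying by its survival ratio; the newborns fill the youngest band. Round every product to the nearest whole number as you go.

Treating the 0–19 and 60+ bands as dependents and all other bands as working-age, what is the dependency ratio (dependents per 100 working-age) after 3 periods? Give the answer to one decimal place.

180.5

Let group 1 be 0–19 through group 4 = 60+.
[period 1]
Births: 7500 × 0.534 = 4005  |  11200 × 0.127 = 1422 → total 5427
Group 2: 9900 × 0.978 = 9682
Group 3: 7500 × 0.95 = 7125
Group 4: 11200 × 0.939 + 20600 × 0.456 = 10517 + 9394 = 19911
End of period: [5427, 9682, 7125, 19911]
[period 2]
Births: 9682 × 0.534 = 5170  |  7125 × 0.127 = 905 → total 6075
Group 2: 5427 × 0.978 = 5308
Group 3: 9682 × 0.95 = 9198
Group 4: 7125 × 0.939 + 19911 × 0.456 = 6690 + 9079 = 15769
End of period: [6075, 5308, 9198, 15769]
[period 3]
Births: 5308 × 0.534 = 2834  |  9198 × 0.127 = 1168 → total 4002
Group 2: 6075 × 0.978 = 5941
Group 3: 5308 × 0.95 = 5043
Group 4: 9198 × 0.939 + 15769 × 0.456 = 8637 + 7191 = 15828
End of period: [4002, 5941, 5043, 15828]
Dependents (band 0–19 + band 60+) = 4002 + 15828 = 19830; working-age = 10984; ratio = 19830/10984 × 100 = 180.5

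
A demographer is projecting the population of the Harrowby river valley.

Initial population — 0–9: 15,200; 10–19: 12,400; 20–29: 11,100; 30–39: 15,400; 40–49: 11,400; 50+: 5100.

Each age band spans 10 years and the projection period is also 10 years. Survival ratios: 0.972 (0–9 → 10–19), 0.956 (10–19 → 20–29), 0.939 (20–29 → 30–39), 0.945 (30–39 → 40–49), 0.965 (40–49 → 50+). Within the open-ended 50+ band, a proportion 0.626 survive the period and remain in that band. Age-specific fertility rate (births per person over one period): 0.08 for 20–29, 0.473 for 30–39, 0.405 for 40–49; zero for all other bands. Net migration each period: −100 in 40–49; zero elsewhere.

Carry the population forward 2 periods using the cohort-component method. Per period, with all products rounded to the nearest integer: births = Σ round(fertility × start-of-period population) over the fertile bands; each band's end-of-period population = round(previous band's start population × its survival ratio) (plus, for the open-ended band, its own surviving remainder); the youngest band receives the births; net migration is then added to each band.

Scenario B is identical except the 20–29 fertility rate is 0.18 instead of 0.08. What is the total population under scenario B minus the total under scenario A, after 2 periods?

Period 1.
Births: 11100 × 0.08 = 888 ; 15400 × 0.473 = 7284 ; 11400 × 0.405 = 4617 — total 12789
10–19: 15200 × 0.972 = 14774
20–29: 12400 × 0.956 = 11854
30–39: 11100 × 0.939 = 10423
40–49: 15400 × 0.945 = 14553
50+: 11400 × 0.965 + 5100 × 0.626 = 11001 + 3193 = 14194
Net migration: 40–49 − 100 → 14453
Population now: 0–9=12789, 10–19=14774, 20–29=11854, 30–39=10423, 40–49=14453, 50+=14194
Period 2.
Births: 11854 × 0.08 = 948 ; 10423 × 0.473 = 4930 ; 14453 × 0.405 = 5853 — total 11731
10–19: 12789 × 0.972 = 12431
20–29: 14774 × 0.956 = 14124
30–39: 11854 × 0.939 = 11131
40–49: 10423 × 0.945 = 9850
50+: 14453 × 0.965 + 14194 × 0.626 = 13947 + 8885 = 22832
Net migration: 40–49 − 100 → 9750
Population now: 0–9=11731, 10–19=12431, 20–29=14124, 30–39=11131, 40–49=9750, 50+=22832
Scenario A total after 2 periods: 81999
Scenario B projection —
Period 1.
Births: 11100 × 0.18 = 1998 ; 15400 × 0.473 = 7284 ; 11400 × 0.405 = 4617 — total 13899
10–19: 15200 × 0.972 = 14774
20–29: 12400 × 0.956 = 11854
30–39: 11100 × 0.939 = 10423
40–49: 15400 × 0.945 = 14553
50+: 11400 × 0.965 + 5100 × 0.626 = 11001 + 3193 = 14194
Net migration: 40–49 − 100 → 14453
Population now: 0–9=13899, 10–19=14774, 20–29=11854, 30–39=10423, 40–49=14453, 50+=14194
Period 2.
Births: 11854 × 0.18 = 2134 ; 10423 × 0.473 = 4930 ; 14453 × 0.405 = 5853 — total 12917
10–19: 13899 × 0.972 = 13510
20–29: 14774 × 0.956 = 14124
30–39: 11854 × 0.939 = 11131
40–49: 10423 × 0.945 = 9850
50+: 14453 × 0.965 + 14194 × 0.626 = 13947 + 8885 = 22832
Net migration: 40–49 − 100 → 9750
Population now: 0–9=12917, 10–19=13510, 20–29=14124, 30–39=11131, 40–49=9750, 50+=22832
Scenario B total after 2 periods: 84264
Difference B − A = 84264 − 81999 = 2265

2265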